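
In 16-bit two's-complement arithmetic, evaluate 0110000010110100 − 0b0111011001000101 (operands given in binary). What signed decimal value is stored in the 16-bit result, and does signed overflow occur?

-5521; no overflow

0110000010110100 = 24756 (signed)
0b0111011001000101 → 0111011001000101 = 30277 (signed)
Subtract via negate-and-add: invert 0111011001000101 + 1 = 1000100110111011 (i.e. -30277).
  0110000010110100
+ 1000100110111011
= 1110101001101111
Result 1110101001101111: MSB = 1 → 60015 − 65536 = -5521.
Addends (after negating the subtrahend) have opposite signs, so signed overflow cannot occur.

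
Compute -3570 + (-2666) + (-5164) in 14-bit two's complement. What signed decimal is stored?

4984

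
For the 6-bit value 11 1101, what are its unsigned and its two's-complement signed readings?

unsigned = 61, signed = -3

Unsigned: 111101 = 61.
Signed: MSB=1 → 61 − 64 = -3.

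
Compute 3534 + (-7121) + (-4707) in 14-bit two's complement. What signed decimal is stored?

8090

3534 + (-7121) = -3587 (11000111111101)
-3587 + (-4707) = -8294 → wraps to 8090 (01111110011010)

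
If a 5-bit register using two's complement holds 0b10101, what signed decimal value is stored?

MSB is 1, so the value is negative.
Unsigned reading: 21. Subtract 2^5 = 32: 21 − 32 = -11.

-11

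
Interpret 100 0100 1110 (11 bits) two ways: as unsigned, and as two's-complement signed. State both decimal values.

unsigned = 1102, signed = -946

Unsigned: 10001001110 = 1102.
Signed: MSB=1 → 1102 − 2048 = -946.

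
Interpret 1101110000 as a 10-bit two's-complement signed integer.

-144

MSB is 1, so the value is negative.
Unsigned reading: 880. Subtract 2^10 = 1024: 880 − 1024 = -144.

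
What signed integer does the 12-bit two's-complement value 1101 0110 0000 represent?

MSB is 1, so the value is negative.
Unsigned reading: 3424. Subtract 2^12 = 4096: 3424 − 4096 = -672.

-672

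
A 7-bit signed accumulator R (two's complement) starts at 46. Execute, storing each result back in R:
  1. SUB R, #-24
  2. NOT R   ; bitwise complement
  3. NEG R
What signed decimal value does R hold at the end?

Start: R = 46 = 0101110.
R = 46 − (-24) = 70; wraps to -58 = 1000110
R = NOT 1000110 = 0111001 = 57
R = −(57) = -57 = 1000111

-57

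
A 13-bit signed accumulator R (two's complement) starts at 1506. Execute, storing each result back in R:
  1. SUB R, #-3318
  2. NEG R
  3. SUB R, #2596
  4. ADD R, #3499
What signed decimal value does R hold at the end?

-3921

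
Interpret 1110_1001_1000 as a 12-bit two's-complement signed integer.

-360

MSB is 1, so the value is negative.
Unsigned reading: 3736. Subtract 2^12 = 4096: 3736 − 4096 = -360.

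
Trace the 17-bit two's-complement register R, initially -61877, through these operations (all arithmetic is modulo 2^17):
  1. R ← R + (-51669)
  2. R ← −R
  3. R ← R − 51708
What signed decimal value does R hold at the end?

61838

Start: R = -61877 = 10000111001001011.
R = -61877 + (-51669) = -113546; wraps to 17526 = 00100010001110110
R = −(17526) = -17526 = 11011101110001010
R = -17526 − 51708 = -69234; wraps to 61838 = 01111000110001110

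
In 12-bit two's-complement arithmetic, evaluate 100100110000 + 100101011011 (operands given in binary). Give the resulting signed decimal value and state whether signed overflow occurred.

100100110000 = -1744 (signed)
100101011011 = -1701 (signed)
  100100110000
+ 100101011011
= 001010001011  (discard carry-out 1)
Result 001010001011: MSB = 0 → value 651.
Both addends are negative but the stored result is non-negative: signed overflow. The true value -1744 + (-1701) = -3445 lies outside [-2048, 2047].

651; overflow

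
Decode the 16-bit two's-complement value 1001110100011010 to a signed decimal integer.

-25318

MSB is 1, so the value is negative.
Unsigned reading: 40218. Subtract 2^16 = 65536: 40218 − 65536 = -25318.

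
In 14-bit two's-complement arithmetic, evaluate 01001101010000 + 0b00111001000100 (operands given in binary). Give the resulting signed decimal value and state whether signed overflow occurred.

-7788; overflow

01001101010000 = 4944 (signed)
0b00111001000100 → 00111001000100 = 3652 (signed)
  01001101010000
+ 00111001000100
= 10000110010100
Result 10000110010100: MSB = 1 → 8596 − 16384 = -7788.
Both addends are non-negative but the stored result is negative: signed overflow. The true value 4944 + 3652 = 8596 lies outside [-8192, 8191].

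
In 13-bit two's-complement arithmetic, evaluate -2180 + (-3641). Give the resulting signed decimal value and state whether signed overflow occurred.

-2180 → 1011101111100
-3641 → 1000111000111
  1011101111100
+ 1000111000111
= 0100101000011  (discard carry-out 1)
Result 0100101000011: MSB = 0 → value 2371.
Both addends are negative but the stored result is non-negative: signed overflow. The true value -2180 + (-3641) = -5821 lies outside [-4096, 4095].

2371; overflow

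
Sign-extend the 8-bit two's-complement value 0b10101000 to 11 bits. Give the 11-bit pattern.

11110101000

MSB of 10101000 is 1; replicate it into the new high bits.
111|10101000 → 11110101000 (still -88).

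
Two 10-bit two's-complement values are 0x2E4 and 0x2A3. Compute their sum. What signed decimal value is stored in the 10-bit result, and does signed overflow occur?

0x2E4 = 1011100100 = -284 (signed)
0x2A3 = 1010100011 = -349 (signed)
  1011100100
+ 1010100011
= 0110000111  (discard carry-out 1)
Result 0110000111: MSB = 0 → value 391.
Both addends are negative but the stored result is non-negative: signed overflow. The true value -284 + (-349) = -633 lies outside [-512, 511].

391; overflow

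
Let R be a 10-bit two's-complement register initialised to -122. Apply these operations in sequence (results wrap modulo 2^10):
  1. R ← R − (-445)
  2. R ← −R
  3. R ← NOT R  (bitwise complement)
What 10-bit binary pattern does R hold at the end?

0101000010

Start: R = -122 = 1110000110.
R = -122 − (-445) = 323 = 0101000011
R = −(323) = -323 = 1010111101
R = NOT 1010111101 = 0101000010 = 322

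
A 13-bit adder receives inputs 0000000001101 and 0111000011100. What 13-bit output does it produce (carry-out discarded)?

0111000101001

  0000000001101
+ 0111000011100
= 0111000101001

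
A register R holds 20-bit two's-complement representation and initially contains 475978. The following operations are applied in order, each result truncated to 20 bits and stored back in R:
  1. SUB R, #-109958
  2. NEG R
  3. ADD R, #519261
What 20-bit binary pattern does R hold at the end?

Start: R = 475978 = 01110100001101001010.
R = 475978 − (-109958) = 585936; wraps to -462640 = 10001111000011010000
R = −(-462640) = 462640 = 01110000111100110000
R = 462640 + 519261 = 981901; wraps to -66675 = 11101111101110001101

11101111101110001101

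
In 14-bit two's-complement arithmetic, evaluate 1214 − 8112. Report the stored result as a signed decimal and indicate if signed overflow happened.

-6898; no overflow

1214 → 00010010111110
8112 → 01111110110000
Subtract via negate-and-add: invert 01111110110000 + 1 = 10000001010000 (i.e. -8112).
  00010010111110
+ 10000001010000
= 10010100001110
Result 10010100001110: MSB = 1 → 9486 − 16384 = -6898.
Addends (after negating the subtrahend) have opposite signs, so signed overflow cannot occur.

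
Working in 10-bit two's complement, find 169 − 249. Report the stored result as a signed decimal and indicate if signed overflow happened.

169 → 0010101001
249 → 0011111001
Subtract via negate-and-add: invert 0011111001 + 1 = 1100000111 (i.e. -249).
  0010101001
+ 1100000111
= 1110110000
Result 1110110000: MSB = 1 → 944 − 1024 = -80.
Addends (after negating the subtrahend) have opposite signs, so signed overflow cannot occur.

-80; no overflow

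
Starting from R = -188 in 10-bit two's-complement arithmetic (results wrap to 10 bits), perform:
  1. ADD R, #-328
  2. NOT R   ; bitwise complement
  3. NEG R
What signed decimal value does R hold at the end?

509

Start: R = -188 = 1101000100.
R = -188 + (-328) = -516; wraps to 508 = 0111111100
R = NOT 0111111100 = 1000000011 = -509
R = −(-509) = 509 = 0111111101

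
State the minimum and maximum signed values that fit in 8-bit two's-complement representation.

min = -128, max = 127

Minimum: −2^7 = -128.
Maximum: 2^7 − 1 = 127.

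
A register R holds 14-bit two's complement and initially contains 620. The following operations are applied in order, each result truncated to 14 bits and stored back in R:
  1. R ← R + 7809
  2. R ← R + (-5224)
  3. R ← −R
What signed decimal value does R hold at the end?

Start: R = 620 = 00001001101100.
R = 620 + 7809 = 8429; wraps to -7955 = 10000011101101
R = -7955 + (-5224) = -13179; wraps to 3205 = 00110010000101
R = −(3205) = -3205 = 11001101111011

-3205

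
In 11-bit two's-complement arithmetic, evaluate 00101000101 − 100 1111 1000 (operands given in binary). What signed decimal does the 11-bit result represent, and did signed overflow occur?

00101000101 = 325 (signed)
100 1111 1000 → 10011111000 = -776 (signed)
Subtract via negate-and-add: invert 10011111000 + 1 = 01100001000 (i.e. 776).
  00101000101
+ 01100001000
= 10001001101
Result 10001001101: MSB = 1 → 1101 − 2048 = -947.
Both addends (after negating the subtrahend) are non-negative but the stored result is negative: signed overflow. The true value 325 − (-776) = 1101 lies outside [-1024, 1023].

-947; overflow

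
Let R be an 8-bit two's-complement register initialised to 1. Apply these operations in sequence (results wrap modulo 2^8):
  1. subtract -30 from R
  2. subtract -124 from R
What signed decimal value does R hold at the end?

Start: R = 1 = 00000001.
R = 1 − (-30) = 31 = 00011111
R = 31 − (-124) = 155; wraps to -101 = 10011011

-101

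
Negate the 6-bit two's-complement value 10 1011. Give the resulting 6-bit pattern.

010101

Invert: 010100. Add 1: 010101.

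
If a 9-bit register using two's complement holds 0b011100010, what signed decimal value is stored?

226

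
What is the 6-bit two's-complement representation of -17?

|-17| = 17 = 010001 in 6 bits.
Invert the bits: 101110. Add 1: 101111.

101111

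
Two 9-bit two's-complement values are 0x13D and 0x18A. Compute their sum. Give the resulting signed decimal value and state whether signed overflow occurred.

199; overflow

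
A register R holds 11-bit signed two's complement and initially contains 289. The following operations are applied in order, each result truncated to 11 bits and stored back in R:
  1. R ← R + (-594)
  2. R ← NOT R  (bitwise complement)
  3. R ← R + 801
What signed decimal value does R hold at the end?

-943

Start: R = 289 = 00100100001.
R = 289 + (-594) = -305 = 11011001111
R = NOT 11011001111 = 00100110000 = 304
R = 304 + 801 = 1105; wraps to -943 = 10001010001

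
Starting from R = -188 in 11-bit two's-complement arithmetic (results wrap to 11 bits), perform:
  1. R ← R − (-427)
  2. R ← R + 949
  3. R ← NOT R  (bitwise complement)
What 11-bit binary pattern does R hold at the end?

01101011011

Start: R = -188 = 11101000100.
R = -188 − (-427) = 239 = 00011101111
R = 239 + 949 = 1188; wraps to -860 = 10010100100
R = NOT 10010100100 = 01101011011 = 859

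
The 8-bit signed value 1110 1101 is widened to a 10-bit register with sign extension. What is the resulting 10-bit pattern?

1111101101

MSB of 11101101 is 1; replicate it into the new high bits.
11|11101101 → 1111101101 (still -19).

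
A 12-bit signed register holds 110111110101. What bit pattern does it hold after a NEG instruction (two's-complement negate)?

Invert: 001000001010. Add 1: 001000001011.
Check: 110111110101 = -523, 001000001011 = 523.

001000001011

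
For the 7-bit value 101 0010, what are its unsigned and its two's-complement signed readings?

Unsigned: 1010010 = 82.
Signed: MSB=1 → 82 − 128 = -46.

unsigned = 82, signed = -46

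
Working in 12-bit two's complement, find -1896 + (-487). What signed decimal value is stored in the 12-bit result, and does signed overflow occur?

1713; overflow

-1896 → 100010011000
-487 → 111000011001
  100010011000
+ 111000011001
= 011010110001  (discard carry-out 1)
Result 011010110001: MSB = 0 → value 1713.
Both addends are negative but the stored result is non-negative: signed overflow. The true value -1896 + (-487) = -2383 lies outside [-2048, 2047].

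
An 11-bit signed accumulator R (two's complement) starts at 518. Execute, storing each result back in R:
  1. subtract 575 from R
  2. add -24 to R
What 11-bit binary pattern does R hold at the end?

11110101111

Start: R = 518 = 01000000110.
R = 518 − 575 = -57 = 11111000111
R = -57 + (-24) = -81 = 11110101111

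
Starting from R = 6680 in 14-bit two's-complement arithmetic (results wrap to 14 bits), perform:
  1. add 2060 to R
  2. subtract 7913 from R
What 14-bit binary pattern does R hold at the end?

00001100111011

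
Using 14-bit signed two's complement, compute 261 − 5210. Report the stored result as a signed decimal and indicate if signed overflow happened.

261 → 00000100000101
5210 → 01010001011010
Subtract via negate-and-add: invert 01010001011010 + 1 = 10101110100110 (i.e. -5210).
  00000100000101
+ 10101110100110
= 10110010101011
Result 10110010101011: MSB = 1 → 11435 − 16384 = -4949.
Addends (after negating the subtrahend) have opposite signs, so signed overflow cannot occur.

-4949; no overflow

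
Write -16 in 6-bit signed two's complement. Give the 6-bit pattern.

110000

|-16| = 16 = 010000 in 6 bits.
Invert the bits: 101111. Add 1: 110000.
Check: 110000 reads as 48 − 64 = -16.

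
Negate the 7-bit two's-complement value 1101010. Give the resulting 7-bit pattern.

0010110

Invert: 0010101. Add 1: 0010110.
Check: 1101010 = -22, 0010110 = 22.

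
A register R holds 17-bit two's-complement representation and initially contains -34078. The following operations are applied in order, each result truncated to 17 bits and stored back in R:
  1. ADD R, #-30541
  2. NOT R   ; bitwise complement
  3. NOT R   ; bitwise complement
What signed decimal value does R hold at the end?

Start: R = -34078 = 10111101011100010.
R = -34078 + (-30541) = -64619 = 10000001110010101
R = NOT 10000001110010101 = 01111110001101010 = 64618
R = NOT 01111110001101010 = 10000001110010101 = -64619

-64619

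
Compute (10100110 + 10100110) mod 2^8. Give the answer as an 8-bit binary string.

  10100110
+ 10100110
= 01001100  (discard carry-out 1)

01001100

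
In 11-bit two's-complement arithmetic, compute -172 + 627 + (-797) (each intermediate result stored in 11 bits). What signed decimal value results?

-342

-172 + 627 = 455 (00111000111)
455 + (-797) = -342 (11010101010)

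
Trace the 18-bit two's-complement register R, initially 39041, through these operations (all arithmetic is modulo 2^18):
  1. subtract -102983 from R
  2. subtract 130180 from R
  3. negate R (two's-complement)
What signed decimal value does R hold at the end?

-11844

Start: R = 39041 = 001001100010000001.
R = 39041 − (-102983) = 142024; wraps to -120120 = 100010101011001000
R = -120120 − 130180 = -250300; wraps to 11844 = 000010111001000100
R = −(11844) = -11844 = 111101000110111100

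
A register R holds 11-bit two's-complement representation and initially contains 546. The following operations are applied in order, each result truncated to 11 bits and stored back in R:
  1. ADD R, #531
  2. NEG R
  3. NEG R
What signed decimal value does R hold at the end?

Start: R = 546 = 01000100010.
R = 546 + 531 = 1077; wraps to -971 = 10000110101
R = −(-971) = 971 = 01111001011
R = −(971) = -971 = 10000110101

-971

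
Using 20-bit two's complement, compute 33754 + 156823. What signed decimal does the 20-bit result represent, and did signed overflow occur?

33754 → 00001000001111011010
156823 → 00100110010010010111
  00001000001111011010
+ 00100110010010010111
= 00101110100001110001
Result 00101110100001110001: MSB = 0 → value 190577.
Both addends are non-negative and so is the stored result: no signed overflow.

190577; no overflow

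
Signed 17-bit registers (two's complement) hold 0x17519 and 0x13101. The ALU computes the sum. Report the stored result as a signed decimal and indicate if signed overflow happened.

0x17519 = 10111010100011001 = -35559 (signed)
0x13101 = 10011000100000001 = -52991 (signed)
  10111010100011001
+ 10011000100000001
= 01010011000011010  (discard carry-out 1)
Result 01010011000011010: MSB = 0 → value 42522.
Both addends are negative but the stored result is non-negative: signed overflow. The true value -35559 + (-52991) = -88550 lies outside [-65536, 65535].

42522; overflow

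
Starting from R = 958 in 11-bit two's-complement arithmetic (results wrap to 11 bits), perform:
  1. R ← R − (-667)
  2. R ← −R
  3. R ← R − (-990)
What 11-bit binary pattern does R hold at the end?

10110000101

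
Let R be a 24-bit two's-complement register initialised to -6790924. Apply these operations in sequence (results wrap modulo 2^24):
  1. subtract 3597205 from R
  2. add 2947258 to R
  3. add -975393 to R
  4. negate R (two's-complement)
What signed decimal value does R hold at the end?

-8360952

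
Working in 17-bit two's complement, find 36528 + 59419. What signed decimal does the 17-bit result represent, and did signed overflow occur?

36528 → 01000111010110000
59419 → 01110100000011011
  01000111010110000
+ 01110100000011011
= 10111011011001011
Result 10111011011001011: MSB = 1 → 95947 − 131072 = -35125.
Both addends are non-negative but the stored result is negative: signed overflow. The true value 36528 + 59419 = 95947 lies outside [-65536, 65535].

-35125; overflow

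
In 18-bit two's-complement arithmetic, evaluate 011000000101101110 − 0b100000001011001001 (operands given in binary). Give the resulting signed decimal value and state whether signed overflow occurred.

011000000101101110 = 98670 (signed)
0b100000001011001001 → 100000001011001001 = -130359 (signed)
Subtract via negate-and-add: invert 100000001011001001 + 1 = 011111110100110111 (i.e. 130359).
  011000000101101110
+ 011111110100110111
= 110111111010100101
Result 110111111010100101: MSB = 1 → 229029 − 262144 = -33115.
Both addends (after negating the subtrahend) are non-negative but the stored result is negative: signed overflow. The true value 98670 − (-130359) = 229029 lies outside [-131072, 131071].

-33115; overflow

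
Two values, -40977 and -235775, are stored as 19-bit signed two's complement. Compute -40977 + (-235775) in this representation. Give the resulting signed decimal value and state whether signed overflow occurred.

247536; overflow

-40977 → 1110101111111101111
-235775 → 1000110011100000001
  1110101111111101111
+ 1000110011100000001
= 0111100011011110000  (discard carry-out 1)
Result 0111100011011110000: MSB = 0 → value 247536.
Both addends are negative but the stored result is non-negative: signed overflow. The true value -40977 + (-235775) = -276752 lies outside [-262144, 262143].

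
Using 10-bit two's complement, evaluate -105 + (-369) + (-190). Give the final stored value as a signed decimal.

-105 + (-369) = -474 (1000100110)
-474 + (-190) = -664 → wraps to 360 (0101101000)

360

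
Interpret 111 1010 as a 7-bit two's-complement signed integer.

MSB is 1, so the value is negative.
Unsigned reading: 122. Subtract 2^7 = 128: 122 − 128 = -6.

-6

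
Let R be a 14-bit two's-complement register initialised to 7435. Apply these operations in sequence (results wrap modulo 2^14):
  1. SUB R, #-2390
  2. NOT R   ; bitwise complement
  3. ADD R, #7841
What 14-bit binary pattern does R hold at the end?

Start: R = 7435 = 01110100001011.
R = 7435 − (-2390) = 9825; wraps to -6559 = 10011001100001
R = NOT 10011001100001 = 01100110011110 = 6558
R = 6558 + 7841 = 14399; wraps to -1985 = 11100000111111

11100000111111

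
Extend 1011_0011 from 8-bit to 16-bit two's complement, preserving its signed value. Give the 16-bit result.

MSB of 10110011 is 1; replicate it into the new high bits.
11111111|10110011 → 1111111110110011 (still -77).

1111111110110011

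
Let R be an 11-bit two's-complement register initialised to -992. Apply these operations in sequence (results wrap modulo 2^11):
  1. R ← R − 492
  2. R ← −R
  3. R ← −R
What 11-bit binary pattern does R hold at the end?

01000110100

Start: R = -992 = 10000100000.
R = -992 − 492 = -1484; wraps to 564 = 01000110100
R = −(564) = -564 = 10111001100
R = −(-564) = 564 = 01000110100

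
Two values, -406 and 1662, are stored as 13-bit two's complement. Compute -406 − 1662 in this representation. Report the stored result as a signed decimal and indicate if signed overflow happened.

-406 → 1111001101010
1662 → 0011001111110
Subtract via negate-and-add: invert 0011001111110 + 1 = 1100110000010 (i.e. -1662).
  1111001101010
+ 1100110000010
= 1011111101100  (discard carry-out 1)
Result 1011111101100: MSB = 1 → 6124 − 8192 = -2068.
Both addends (after negating the subtrahend) are negative and so is the stored result: no signed overflow.

-2068; no overflow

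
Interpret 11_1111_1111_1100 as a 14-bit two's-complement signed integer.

MSB is 1, so the value is negative.
Invert: 00000000000011. Add 1: 00000000000100 = 4. So the value is −4.

-4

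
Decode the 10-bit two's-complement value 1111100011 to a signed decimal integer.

MSB is 1, so the value is negative.
Invert: 0000011100. Add 1: 0000011101 = 29. So the value is −29.

-29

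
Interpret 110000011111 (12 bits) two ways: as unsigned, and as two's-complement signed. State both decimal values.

Unsigned: 110000011111 = 3103.
Signed: MSB=1 → 3103 − 4096 = -993.

unsigned = 3103, signed = -993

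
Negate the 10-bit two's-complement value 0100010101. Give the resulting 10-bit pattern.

Invert: 1011101010. Add 1: 1011101011.
Check: 0100010101 = 277, 1011101011 = -277.

1011101011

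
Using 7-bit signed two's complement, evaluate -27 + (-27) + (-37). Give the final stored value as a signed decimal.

-27 + (-27) = -54 (1001010)
-54 + (-37) = -91 → wraps to 37 (0100101)

37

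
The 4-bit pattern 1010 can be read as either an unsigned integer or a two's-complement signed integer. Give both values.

Unsigned: 1010 = 10.
Signed: MSB=1 → 10 − 16 = -6.

unsigned = 10, signed = -6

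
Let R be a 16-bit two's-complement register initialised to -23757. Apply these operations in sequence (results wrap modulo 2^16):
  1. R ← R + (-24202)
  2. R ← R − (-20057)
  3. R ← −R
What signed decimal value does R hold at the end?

Start: R = -23757 = 1010001100110011.
R = -23757 + (-24202) = -47959; wraps to 17577 = 0100010010101001
R = 17577 − (-20057) = 37634; wraps to -27902 = 1001001100000010
R = −(-27902) = 27902 = 0110110011111110

27902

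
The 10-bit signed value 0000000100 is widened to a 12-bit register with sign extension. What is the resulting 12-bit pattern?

MSB of 0000000100 is 0; replicate it into the new high bits.
00|0000000100 → 000000000100 (still 4).

000000000100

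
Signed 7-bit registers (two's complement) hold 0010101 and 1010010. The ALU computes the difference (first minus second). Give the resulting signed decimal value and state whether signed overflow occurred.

-61; overflow

0010101 = 21 (signed)
1010010 = -46 (signed)
Subtract via negate-and-add: invert 1010010 + 1 = 0101110 (i.e. 46).
  0010101
+ 0101110
= 1000011
Result 1000011: MSB = 1 → 67 − 128 = -61.
Both addends (after negating the subtrahend) are non-negative but the stored result is negative: signed overflow. The true value 21 − (-46) = 67 lies outside [-64, 63].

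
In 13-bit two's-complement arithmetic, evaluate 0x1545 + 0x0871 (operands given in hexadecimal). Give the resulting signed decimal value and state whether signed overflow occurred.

-586; no overflow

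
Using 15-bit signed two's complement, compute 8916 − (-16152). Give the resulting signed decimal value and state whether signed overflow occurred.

8916 → 010001011010100
-16152 → 100000011101000
Subtract via negate-and-add: invert 100000011101000 + 1 = 011111100011000 (i.e. 16152).
  010001011010100
+ 011111100011000
= 110000111101100
Result 110000111101100: MSB = 1 → 25068 − 32768 = -7700.
Both addends (after negating the subtrahend) are non-negative but the stored result is negative: signed overflow. The true value 8916 − (-16152) = 25068 lies outside [-16384, 16383].

-7700; overflow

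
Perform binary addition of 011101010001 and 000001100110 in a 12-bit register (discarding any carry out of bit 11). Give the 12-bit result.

011110110111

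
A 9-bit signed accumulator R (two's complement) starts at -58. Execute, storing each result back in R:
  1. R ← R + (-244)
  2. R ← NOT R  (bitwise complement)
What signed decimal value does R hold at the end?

-211

Start: R = -58 = 111000110.
R = -58 + (-244) = -302; wraps to 210 = 011010010
R = NOT 011010010 = 100101101 = -211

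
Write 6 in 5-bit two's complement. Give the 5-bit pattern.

6 is non-negative, so write it directly in 5 bits: 00110.

00110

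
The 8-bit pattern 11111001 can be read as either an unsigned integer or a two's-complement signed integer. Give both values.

Unsigned: 11111001 = 249.
Signed: MSB=1 → 249 − 256 = -7.

unsigned = 249, signed = -7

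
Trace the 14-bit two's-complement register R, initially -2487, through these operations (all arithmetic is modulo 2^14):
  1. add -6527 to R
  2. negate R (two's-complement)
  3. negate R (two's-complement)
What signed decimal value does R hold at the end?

Start: R = -2487 = 11011001001001.
R = -2487 + (-6527) = -9014; wraps to 7370 = 01110011001010
R = −(7370) = -7370 = 10001100110110
R = −(-7370) = 7370 = 01110011001010

7370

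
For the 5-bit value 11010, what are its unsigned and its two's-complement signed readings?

Unsigned: 11010 = 26.
Signed: MSB=1 → 26 − 32 = -6.

unsigned = 26, signed = -6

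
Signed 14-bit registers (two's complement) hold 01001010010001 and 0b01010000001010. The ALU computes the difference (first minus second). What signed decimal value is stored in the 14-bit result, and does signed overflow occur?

-377; no overflow

01001010010001 = 4753 (signed)
0b01010000001010 → 01010000001010 = 5130 (signed)
Subtract via negate-and-add: invert 01010000001010 + 1 = 10101111110110 (i.e. -5130).
  01001010010001
+ 10101111110110
= 11111010000111
Result 11111010000111: MSB = 1 → 16007 − 16384 = -377.
Addends (after negating the subtrahend) have opposite signs, so signed overflow cannot occur.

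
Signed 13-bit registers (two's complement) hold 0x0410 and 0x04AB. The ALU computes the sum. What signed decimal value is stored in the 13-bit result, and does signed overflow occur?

0x0410 = 0010000010000 = 1040 (signed)
0x04AB = 0010010101011 = 1195 (signed)
  0010000010000
+ 0010010101011
= 0100010111011
Result 0100010111011: MSB = 0 → value 2235.
Both addends are non-negative and so is the stored result: no signed overflow.

2235; no overflow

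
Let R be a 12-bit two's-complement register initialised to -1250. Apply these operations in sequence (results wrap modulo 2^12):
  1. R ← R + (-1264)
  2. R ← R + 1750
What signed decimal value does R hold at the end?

-764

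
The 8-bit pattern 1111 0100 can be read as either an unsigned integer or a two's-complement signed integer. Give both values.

unsigned = 244, signed = -12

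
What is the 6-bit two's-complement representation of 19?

010011

19 is non-negative, so write it directly in 6 bits: 010011.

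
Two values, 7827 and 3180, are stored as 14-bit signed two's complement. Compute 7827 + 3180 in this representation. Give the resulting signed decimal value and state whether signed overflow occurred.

7827 → 01111010010011
3180 → 00110001101100
  01111010010011
+ 00110001101100
= 10101011111111
Result 10101011111111: MSB = 1 → 11007 − 16384 = -5377.
Both addends are non-negative but the stored result is negative: signed overflow. The true value 7827 + 3180 = 11007 lies outside [-8192, 8191].

-5377; overflow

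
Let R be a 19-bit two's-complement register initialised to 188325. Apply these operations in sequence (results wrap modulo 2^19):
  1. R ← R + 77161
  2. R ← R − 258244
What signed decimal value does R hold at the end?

7242

Start: R = 188325 = 0101101111110100101.
R = 188325 + 77161 = 265486; wraps to -258802 = 1000000110100001110
R = -258802 − 258244 = -517046; wraps to 7242 = 0000001110001001010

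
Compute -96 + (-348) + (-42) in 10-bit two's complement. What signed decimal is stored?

-486

-96 + (-348) = -444 (1001000100)
-444 + (-42) = -486 (1000011010)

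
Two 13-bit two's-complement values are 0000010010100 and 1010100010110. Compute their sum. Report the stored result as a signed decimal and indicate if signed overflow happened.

-2646; no overflow

0000010010100 = 148 (signed)
1010100010110 = -2794 (signed)
  0000010010100
+ 1010100010110
= 1010110101010
Result 1010110101010: MSB = 1 → 5546 − 8192 = -2646.
Addends have opposite signs, so signed overflow cannot occur.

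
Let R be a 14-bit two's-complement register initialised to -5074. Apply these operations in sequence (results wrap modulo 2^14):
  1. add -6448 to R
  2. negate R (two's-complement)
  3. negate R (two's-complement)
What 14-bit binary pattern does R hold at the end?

Start: R = -5074 = 10110000101110.
R = -5074 + (-6448) = -11522; wraps to 4862 = 01001011111110
R = −(4862) = -4862 = 10110100000010
R = −(-4862) = 4862 = 01001011111110

01001011111110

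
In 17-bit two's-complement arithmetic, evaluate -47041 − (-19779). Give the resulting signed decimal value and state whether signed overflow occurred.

-27262; no overflow

-47041 → 10100100000111111
-19779 → 11011001010111101
Subtract via negate-and-add: invert 11011001010111101 + 1 = 00100110101000011 (i.e. 19779).
  10100100000111111
+ 00100110101000011
= 11001010110000010
Result 11001010110000010: MSB = 1 → 103810 − 131072 = -27262.
Addends (after negating the subtrahend) have opposite signs, so signed overflow cannot occur.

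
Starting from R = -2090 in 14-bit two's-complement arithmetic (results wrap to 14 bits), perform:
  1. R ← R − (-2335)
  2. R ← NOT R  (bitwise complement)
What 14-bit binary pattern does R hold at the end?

11111100001010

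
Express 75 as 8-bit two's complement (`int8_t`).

01001011

75 is non-negative, so write it directly in 8 bits: 01001011.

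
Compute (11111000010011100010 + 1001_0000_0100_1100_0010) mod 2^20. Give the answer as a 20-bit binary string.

10001000100110100100

  11111000010011100010
+ 10010000010011000010
= 10001000100110100100  (discard carry-out 1)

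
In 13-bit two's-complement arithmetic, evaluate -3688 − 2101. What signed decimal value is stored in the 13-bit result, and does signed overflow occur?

-3688 → 1000110011000
2101 → 0100000110101
Subtract via negate-and-add: invert 0100000110101 + 1 = 1011111001011 (i.e. -2101).
  1000110011000
+ 1011111001011
= 0100101100011  (discard carry-out 1)
Result 0100101100011: MSB = 0 → value 2403.
Both addends (after negating the subtrahend) are negative but the stored result is non-negative: signed overflow. The true value -3688 − 2101 = -5789 lies outside [-4096, 4095].

2403; overflow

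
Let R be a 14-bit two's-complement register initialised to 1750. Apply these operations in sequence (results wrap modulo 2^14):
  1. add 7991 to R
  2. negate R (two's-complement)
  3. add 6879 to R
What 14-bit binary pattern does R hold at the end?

11010011010010

Start: R = 1750 = 00011011010110.
R = 1750 + 7991 = 9741; wraps to -6643 = 10011000001101
R = −(-6643) = 6643 = 01100111110011
R = 6643 + 6879 = 13522; wraps to -2862 = 11010011010010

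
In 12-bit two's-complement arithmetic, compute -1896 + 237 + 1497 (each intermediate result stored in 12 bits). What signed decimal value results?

-162

-1896 + 237 = -1659 (100110000101)
-1659 + 1497 = -162 (111101011110)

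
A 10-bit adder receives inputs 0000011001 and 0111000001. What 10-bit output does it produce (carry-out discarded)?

0111011010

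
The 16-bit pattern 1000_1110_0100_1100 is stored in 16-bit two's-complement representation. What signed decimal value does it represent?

-29108

MSB is 1, so the value is negative.
Invert: 0111000110110011. Add 1: 0111000110110100 = 29108. So the value is −29108.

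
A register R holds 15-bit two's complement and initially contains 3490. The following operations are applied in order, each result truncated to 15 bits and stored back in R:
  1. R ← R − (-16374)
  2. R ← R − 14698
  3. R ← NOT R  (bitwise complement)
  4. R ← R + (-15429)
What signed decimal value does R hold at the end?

12172

Start: R = 3490 = 000110110100010.
R = 3490 − (-16374) = 19864; wraps to -12904 = 100110110011000
R = -12904 − 14698 = -27602; wraps to 5166 = 001010000101110
R = NOT 001010000101110 = 110101111010001 = -5167
R = -5167 + (-15429) = -20596; wraps to 12172 = 010111110001100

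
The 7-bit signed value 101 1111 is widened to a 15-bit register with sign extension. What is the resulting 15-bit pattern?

MSB of 1011111 is 1; replicate it into the new high bits.
11111111|1011111 → 111111111011111 (still -33).

111111111011111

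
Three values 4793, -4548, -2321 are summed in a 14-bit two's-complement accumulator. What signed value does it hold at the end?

-2076

4793 + (-4548) = 245 (00000011110101)
245 + (-2321) = -2076 (11011111100100)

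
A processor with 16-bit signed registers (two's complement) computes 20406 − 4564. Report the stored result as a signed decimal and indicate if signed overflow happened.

15842; no overflow

20406 → 0100111110110110
4564 → 0001000111010100
Subtract via negate-and-add: invert 0001000111010100 + 1 = 1110111000101100 (i.e. -4564).
  0100111110110110
+ 1110111000101100
= 0011110111100010  (discard carry-out 1)
Result 0011110111100010: MSB = 0 → value 15842.
Addends (after negating the subtrahend) have opposite signs, so signed overflow cannot occur.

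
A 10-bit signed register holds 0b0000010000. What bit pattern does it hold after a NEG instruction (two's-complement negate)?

Invert: 1111101111. Add 1: 1111110000.

1111110000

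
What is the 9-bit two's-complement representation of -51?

111001101

|-51| = 51 = 000110011 in 9 bits.
Invert the bits: 111001100. Add 1: 111001101.
Check: 111001101 reads as 461 − 512 = -51.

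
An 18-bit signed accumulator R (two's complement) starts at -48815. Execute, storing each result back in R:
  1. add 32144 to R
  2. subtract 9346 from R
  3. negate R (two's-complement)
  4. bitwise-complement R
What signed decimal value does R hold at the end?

-26018

Start: R = -48815 = 110100000101010001.
R = -48815 + 32144 = -16671 = 111011111011100001
R = -16671 − 9346 = -26017 = 111001101001011111
R = −(-26017) = 26017 = 000110010110100001
R = NOT 000110010110100001 = 111001101001011110 = -26018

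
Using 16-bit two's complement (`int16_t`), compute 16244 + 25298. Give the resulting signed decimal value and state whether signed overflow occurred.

-23994; overflow

16244 → 0011111101110100
25298 → 0110001011010010
  0011111101110100
+ 0110001011010010
= 1010001001000110
Result 1010001001000110: MSB = 1 → 41542 − 65536 = -23994.
Both addends are non-negative but the stored result is negative: signed overflow. The true value 16244 + 25298 = 41542 lies outside [-32768, 32767].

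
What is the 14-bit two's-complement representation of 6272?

01100010000000

6272 is non-negative, so write it directly in 14 bits: 01100010000000.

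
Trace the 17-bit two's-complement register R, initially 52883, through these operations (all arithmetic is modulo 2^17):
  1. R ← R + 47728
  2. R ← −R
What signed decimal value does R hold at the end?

Start: R = 52883 = 01100111010010011.
R = 52883 + 47728 = 100611; wraps to -30461 = 11000100100000011
R = −(-30461) = 30461 = 00111011011111101

30461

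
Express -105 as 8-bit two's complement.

|-105| = 105 = 01101001 in 8 bits.
Invert the bits: 10010110. Add 1: 10010111.

10010111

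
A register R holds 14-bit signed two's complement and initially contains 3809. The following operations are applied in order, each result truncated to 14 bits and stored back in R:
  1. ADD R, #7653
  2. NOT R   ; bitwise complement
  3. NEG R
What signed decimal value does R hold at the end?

Start: R = 3809 = 00111011100001.
R = 3809 + 7653 = 11462; wraps to -4922 = 10110011000110
R = NOT 10110011000110 = 01001100111001 = 4921
R = −(4921) = -4921 = 10110011000111

-4921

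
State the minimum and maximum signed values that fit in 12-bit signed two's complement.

min = -2048, max = 2047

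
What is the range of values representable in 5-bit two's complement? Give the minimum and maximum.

min = -16, max = 15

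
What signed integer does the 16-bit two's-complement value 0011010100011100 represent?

MSB is 0, so the value is non-negative: 0011010100011100 = 13596.

13596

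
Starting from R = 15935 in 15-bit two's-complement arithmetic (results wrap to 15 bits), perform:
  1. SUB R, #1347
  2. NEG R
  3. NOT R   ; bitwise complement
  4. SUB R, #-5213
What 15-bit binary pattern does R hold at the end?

100110101011000

Start: R = 15935 = 011111000111111.
R = 15935 − 1347 = 14588 = 011100011111100
R = −(14588) = -14588 = 100011100000100
R = NOT 100011100000100 = 011100011111011 = 14587
R = 14587 − (-5213) = 19800; wraps to -12968 = 100110101011000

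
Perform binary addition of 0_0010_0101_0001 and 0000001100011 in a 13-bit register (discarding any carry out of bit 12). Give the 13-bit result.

0001010110100

  0001001010001
+ 0000001100011
= 0001010110100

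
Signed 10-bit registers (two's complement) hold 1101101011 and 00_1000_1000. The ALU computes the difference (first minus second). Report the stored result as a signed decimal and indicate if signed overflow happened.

1101101011 = -149 (signed)
00_1000_1000 → 0010001000 = 136 (signed)
Subtract via negate-and-add: invert 0010001000 + 1 = 1101111000 (i.e. -136).
  1101101011
+ 1101111000
= 1011100011  (discard carry-out 1)
Result 1011100011: MSB = 1 → 739 − 1024 = -285.
Both addends (after negating the subtrahend) are negative and so is the stored result: no signed overflow.

-285; no overflow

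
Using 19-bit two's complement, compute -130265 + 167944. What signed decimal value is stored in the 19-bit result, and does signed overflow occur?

37679; no overflow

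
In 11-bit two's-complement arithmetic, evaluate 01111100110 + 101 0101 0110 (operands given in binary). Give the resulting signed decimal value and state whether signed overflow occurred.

01111100110 = 998 (signed)
101 0101 0110 → 10101010110 = -682 (signed)
  01111100110
+ 10101010110
= 00100111100  (discard carry-out 1)
Result 00100111100: MSB = 0 → value 316.
Addends have opposite signs, so signed overflow cannot occur.

316; no overflow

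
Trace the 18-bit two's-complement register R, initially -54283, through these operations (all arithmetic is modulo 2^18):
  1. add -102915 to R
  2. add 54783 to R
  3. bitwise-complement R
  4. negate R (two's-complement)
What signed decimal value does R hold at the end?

-102414

Start: R = -54283 = 110010101111110101.
R = -54283 + (-102915) = -157198; wraps to 104946 = 011001100111110010
R = 104946 + 54783 = 159729; wraps to -102415 = 100110111111110001
R = NOT 100110111111110001 = 011001000000001110 = 102414
R = −(102414) = -102414 = 100110111111110010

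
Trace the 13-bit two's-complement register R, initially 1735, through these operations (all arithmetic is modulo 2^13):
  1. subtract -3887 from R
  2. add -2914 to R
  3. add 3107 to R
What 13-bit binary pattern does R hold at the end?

Start: R = 1735 = 0011011000111.
R = 1735 − (-3887) = 5622; wraps to -2570 = 1010111110110
R = -2570 + (-2914) = -5484; wraps to 2708 = 0101010010100
R = 2708 + 3107 = 5815; wraps to -2377 = 1011010110111

1011010110111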